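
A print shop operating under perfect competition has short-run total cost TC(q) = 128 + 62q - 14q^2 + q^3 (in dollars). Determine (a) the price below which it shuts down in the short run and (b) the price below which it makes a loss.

Shutdown price = min AVC. AVC = 62 - 14q + q^2, with vertex at q = 7 and minimum $13.
ATC = 128/q + 62 - 14q + q^2. Setting dATC/dq = −128/q^2 − 14 + 2q = 0 gives q = 8 (since 2·8^3 − 14·8^2 = 128).
min ATC = 128/8 + 62 − 14·8 + 8^2 = $30. That is the break-even price.
For $13 ≤ P < $30 the firm produces at a loss; below $13 it shuts down.

Shutdown price = $13; break-even price = $30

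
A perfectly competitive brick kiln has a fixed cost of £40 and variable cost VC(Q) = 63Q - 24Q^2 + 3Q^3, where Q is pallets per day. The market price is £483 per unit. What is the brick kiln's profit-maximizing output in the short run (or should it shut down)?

Variable cost is VC = 63Q - 24Q^2 + 3Q^3, so AVC = VC/Q = 63 - 24Q + 3Q^2 and MC = dTC/dQ = 63 - 48Q + 9Q^2.
AVC is minimized where dAVC/dQ = -24 + 6Q = 0, at Q = 4; min AVC = 63 - 24·4 + 3·4^2 = £15.
P = £483 exceeds min AVC = £15, so the firm stays open.
Set P = MC: 483 = 63 - 48Q + 9Q^2 → -420 - 48Q + 9Q^2 = 0. The roots are Q = -14/3 and Q = 10; the profit-maximizing output is on the rising part of MC, so Q* = 10.
Check: AVC at Q = 10 is £123 ≤ P, so revenue covers variable cost.
Profit = P·Q − TC = 483·10 − 1270 = £3560.

Produce at Q = 10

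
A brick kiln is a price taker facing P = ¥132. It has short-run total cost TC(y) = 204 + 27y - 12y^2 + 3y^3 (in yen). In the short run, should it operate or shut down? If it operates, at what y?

From TC, MC = TC'(y) = 27 - 24y + 9y^2 and AVC = VC/y = 27 - 12y + 3y^2.
The AVC parabola has its vertex at y = 12/6 = 2, where AVC = 27 - 12·2 + 3·2^2 = ¥15.
Because ¥132 ≥ ¥15, revenue can cover variable cost; the firm operates.
P = MC gives -105 - 24y + 9y^2 = 0, with roots -7/3 and 5. Take the larger (rising MC): y* = 5.
Check: AVC at y = 5 is ¥42 ≤ P, so revenue covers variable cost.
Profit = P·y − TC = 132·5 − 414 = ¥246.

Produce at y = 5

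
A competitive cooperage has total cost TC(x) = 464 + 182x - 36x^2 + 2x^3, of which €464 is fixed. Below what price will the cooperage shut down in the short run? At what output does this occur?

€20 per unit, at x = 9

Short-run supply begins at min AVC. From VC = 182x - 36x^2 + 2x^3, AVC = 182 - 36x + 2x^2.
dAVC/dx = -36 + 4x = 0 gives x = 9. min AVC = 182 - 36·9 + 2·9^2 = 20.
So the shutdown price is €20.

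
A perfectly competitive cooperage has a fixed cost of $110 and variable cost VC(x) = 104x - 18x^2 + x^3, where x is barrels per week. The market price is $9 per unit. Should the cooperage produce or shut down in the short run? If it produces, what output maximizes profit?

Shut down

Variable cost is VC = 104x - 18x^2 + x^3, so AVC = VC/x = 104 - 18x + x^2 and MC = dTC/dx = 104 - 36x + 3x^2.
AVC hits its minimum where MC = AVC, at x = 9, giving min AVC = 104 - 18·9 + 9^2 = $23.
With P < min AVC ($9 < $23), every unit sold adds to the loss.
Best response: produce nothing and absorb the $110 fixed cost.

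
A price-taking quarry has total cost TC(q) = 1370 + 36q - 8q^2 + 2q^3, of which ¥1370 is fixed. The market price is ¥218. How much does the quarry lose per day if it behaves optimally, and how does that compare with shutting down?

AVC = 36 - 8q + 2q^2 has its minimum ¥28 at q = 2; price ¥218 clears that bar, so the firm operates.
With MC = 36 - 16q + 6q^2, P = MC on the upward-sloping part at q* = 7.
TR = 218·7 = 1526. TC = 1370 + 546 = 1916. Profit = 1526 − 1916 = -¥390.
That loss of ¥390 beats the ¥1370 the firm would lose by shutting down; producing recovers ¥980 of fixed cost.

Profit = -¥390 at q = 7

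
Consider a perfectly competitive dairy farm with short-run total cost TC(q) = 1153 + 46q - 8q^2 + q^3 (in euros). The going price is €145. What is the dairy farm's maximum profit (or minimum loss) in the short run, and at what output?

Profit = -€343 at q = 9

AVC = 46 - 8q + q^2; min AVC = €30 at q = 4. Since P = €145 ≥ min AVC, the firm produces.
MC = 46 - 16q + 3q^2. Setting P = MC and taking the root on the rising branch gives q* = 9.
TR = 145·9 = 1305. TC = 1153 + 495 = 1648. Profit = 1305 − 1648 = -€343.
Shutting down would mean losing the fixed cost of €1153, so operating at a loss of €343 is better by €810.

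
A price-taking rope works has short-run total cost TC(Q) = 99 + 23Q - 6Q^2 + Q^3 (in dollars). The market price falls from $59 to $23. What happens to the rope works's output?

Output falls from 6 to 4

MC = 23 - 12Q + 3Q^2; the shutdown threshold is min AVC = $14 (at Q = 3).
At P = $59 ≥ min AVC, set P = MC on the rising branch: Q = 6.
At P = $23 ≥ min AVC, set P = MC: Q = 4. The firm stays open but cuts output.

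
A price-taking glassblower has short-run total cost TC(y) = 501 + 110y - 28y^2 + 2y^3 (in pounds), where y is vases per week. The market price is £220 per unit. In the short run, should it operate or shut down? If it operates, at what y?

Variable cost is VC = 110y - 28y^2 + 2y^3, so AVC = VC/y = 110 - 28y + 2y^2 and MC = dTC/dy = 110 - 56y + 6y^2.
The AVC parabola has its vertex at y = 28/4 = 7, where AVC = 110 - 28·7 + 2·7^2 = £12.
Because £220 ≥ £12, revenue can cover variable cost; the firm operates.
P = MC gives -110 - 56y + 6y^2 = 0, with roots -5/3 and 11. Take the larger (rising MC): y* = 11.
Check: AVC at y = 11 is £44 ≤ P, so revenue covers variable cost.
Profit = P·y − TC = 220·11 − 985 = £1435.

Produce at y = 11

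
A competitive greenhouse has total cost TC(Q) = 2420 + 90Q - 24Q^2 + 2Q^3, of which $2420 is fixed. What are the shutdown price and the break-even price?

Shutdown price = $18; break-even price = $288

AVC = 90 - 24Q + 2Q^2; minimized at Q = 6, giving min AVC = $18. That is the shutdown price.
ATC = 2420/Q + 90 - 24Q + 2Q^2. Setting dATC/dQ = −2420/Q^2 − 24 + 4Q = 0 gives Q = 11 (since 4·11^3 − 24·11^2 = 2420).
min ATC = 2420/11 + 90 − 24·11 + 2·11^2 = $288. That is the break-even price.
For $18 ≤ P < $288 the firm produces at a loss; below $18 it shuts down.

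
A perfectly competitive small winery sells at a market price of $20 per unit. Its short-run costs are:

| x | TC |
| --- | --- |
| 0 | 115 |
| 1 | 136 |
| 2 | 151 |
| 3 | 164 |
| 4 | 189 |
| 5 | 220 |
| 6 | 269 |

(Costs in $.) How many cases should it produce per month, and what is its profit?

x = 3; profit = -$104

Tabulate TR − TC: x=0: -115; x=1: -116; x=2: -111; x=3: -104; x=4: -109; x=5: -120; x=6: -149.
Profit is maximized at x = 3. AVC there is 49/3 = $16.33 ≤ P, so producing beats shutting down (which would give -$115).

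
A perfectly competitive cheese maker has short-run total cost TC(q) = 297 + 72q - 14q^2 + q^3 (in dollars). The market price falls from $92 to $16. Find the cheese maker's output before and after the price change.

Output falls from 10 to 0 (the firm shuts down)

MC = 72 - 28q + 3q^2; the shutdown threshold is min AVC = $23 (at q = 7).
At P = $92 ≥ min AVC, set P = MC on the rising branch: q = 10.
At P = $16 < min AVC = $23, price no longer covers variable cost at any output, so the firm shuts down: q = 0.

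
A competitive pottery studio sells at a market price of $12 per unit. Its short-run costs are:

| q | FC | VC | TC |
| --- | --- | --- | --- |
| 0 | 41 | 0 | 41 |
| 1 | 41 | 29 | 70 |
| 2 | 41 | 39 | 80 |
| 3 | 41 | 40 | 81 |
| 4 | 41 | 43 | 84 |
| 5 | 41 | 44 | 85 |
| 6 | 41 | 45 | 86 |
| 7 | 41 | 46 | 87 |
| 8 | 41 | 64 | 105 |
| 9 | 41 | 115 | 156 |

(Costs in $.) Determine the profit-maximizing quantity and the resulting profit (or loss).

Profit at each row (π = 12q − TC): q=0: -41; q=1: -58; q=2: -56; q=3: -45; q=4: -36; q=5: -25; q=6: -14; q=7: -3; q=8: -9; q=9: -48.
Profit is maximized at q = 7. AVC there is 46/7 = $6.57 ≤ P, so producing beats shutting down (which would give -$41).

q = 7; profit = -$3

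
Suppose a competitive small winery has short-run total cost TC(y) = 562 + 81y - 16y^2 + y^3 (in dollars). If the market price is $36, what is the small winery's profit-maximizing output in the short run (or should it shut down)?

Strip out fixed cost: VC = 81y - 16y^2 + y^3. Then AVC = 81 - 16y + y^2 and MC = 81 - 32y + 3y^2.
AVC is minimized where dAVC/dy = -16 + 2y = 0, at y = 8; min AVC = 81 - 16·8 + 8^2 = $17.
Since P = $36 ≥ min AVC = $17, price covers variable cost and the firm should produce.
P = MC gives 45 - 32y + 3y^2 = 0, with roots 5/3 and 9. Take the larger (rising MC): y* = 9.
Check: AVC at y = 9 is $18 ≤ P, so revenue covers variable cost.
Profit = P·y − TC = 36·9 − 724 = -$400, a loss, but smaller than the $562 fixed cost the firm would lose by shutting down.

Produce at y = 9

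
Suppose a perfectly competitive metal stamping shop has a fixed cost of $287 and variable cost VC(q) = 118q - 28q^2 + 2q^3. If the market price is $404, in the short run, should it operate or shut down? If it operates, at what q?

Produce at q = 13

Variable cost is VC = 118q - 28q^2 + 2q^3, so AVC = VC/q = 118 - 28q + 2q^2 and MC = dTC/dq = 118 - 56q + 6q^2.
The AVC parabola has its vertex at q = 28/4 = 7, where AVC = 118 - 28·7 + 2·7^2 = $20.
Since P = $404 ≥ min AVC = $20, price covers variable cost and the firm should produce.
P = MC gives -286 - 56q + 6q^2 = 0, with roots -11/3 and 13. Take the larger (rising MC): q* = 13.
Check: AVC at q = 13 is $92 ≤ P, so revenue covers variable cost.
Profit = P·q − TC = 404·13 − 1483 = $3769.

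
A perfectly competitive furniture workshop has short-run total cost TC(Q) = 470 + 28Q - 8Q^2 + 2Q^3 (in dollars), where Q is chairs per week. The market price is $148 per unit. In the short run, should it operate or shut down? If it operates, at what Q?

Variable cost is VC = 28Q - 8Q^2 + 2Q^3, so AVC = VC/Q = 28 - 8Q + 2Q^2 and MC = dTC/dQ = 28 - 16Q + 6Q^2.
The AVC parabola has its vertex at Q = 8/4 = 2, where AVC = 28 - 8·2 + 2·2^2 = $20.
P = $148 exceeds min AVC = $20, so the firm stays open.
Solving P = MC: -120 - 16Q + 6Q^2 = 0 ⇒ Q = -10/3 or 6. On the upward-sloping branch, Q* = 6.
Check: AVC at Q = 6 is $52 ≤ P, so revenue covers variable cost.
Profit = P·Q − TC = 148·6 − 782 = $106.

Produce at Q = 6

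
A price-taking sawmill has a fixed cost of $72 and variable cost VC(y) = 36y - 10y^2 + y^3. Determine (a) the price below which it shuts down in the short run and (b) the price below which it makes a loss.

Shutdown price = min AVC. AVC = 36 - 10y + y^2, with vertex at y = 5 and minimum $11.
ATC = 72/y + 36 - 10y + y^2. Setting dATC/dy = −72/y^2 − 10 + 2y = 0 gives y = 6 (since 2·6^3 − 10·6^2 = 72).
min ATC = 72/6 + 36 − 10·6 + 6^2 = $24. That is the break-even price.
For $11 ≤ P < $24 the firm produces at a loss; below $11 it shuts down.

Shutdown price = $11; break-even price = $24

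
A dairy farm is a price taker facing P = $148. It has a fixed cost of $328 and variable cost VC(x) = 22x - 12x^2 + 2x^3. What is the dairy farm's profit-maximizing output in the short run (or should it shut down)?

Variable cost is VC = 22x - 12x^2 + 2x^3, so AVC = VC/x = 22 - 12x + 2x^2 and MC = dTC/dx = 22 - 24x + 6x^2.
AVC hits its minimum where MC = AVC, at x = 3, giving min AVC = 22 - 12·3 + 2·3^2 = $4.
Since P = $148 ≥ min AVC = $4, price covers variable cost and the firm should produce.
Set P = MC: 148 = 22 - 24x + 6x^2 → -126 - 24x + 6x^2 = 0. The roots are x = -3 and x = 7; the profit-maximizing output is on the rising part of MC, so x* = 7.
Check: AVC at x = 7 is $36 ≤ P, so revenue covers variable cost.
Profit = P·x − TC = 148·7 − 580 = $456.

Produce at x = 7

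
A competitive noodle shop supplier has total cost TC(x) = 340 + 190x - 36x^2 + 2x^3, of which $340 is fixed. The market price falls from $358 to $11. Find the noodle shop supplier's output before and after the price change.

Output falls from 14 to 0 (the firm shuts down)

AVC = 190 - 36x + 2x^2, minimized at x = 9 where min AVC = $28. MC = 190 - 72x + 6x^2.
With P = $358 above the shutdown price, P = MC gives x = 14.
At P = $11 < min AVC = $28, price no longer covers variable cost at any output, so the firm shuts down: x = 0.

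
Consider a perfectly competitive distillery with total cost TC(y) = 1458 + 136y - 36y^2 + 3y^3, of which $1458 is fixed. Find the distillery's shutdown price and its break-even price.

Shutdown price = min AVC. AVC = 136 - 36y + 3y^2, with vertex at y = 6 and minimum $28.
ATC = 1458/y + 136 - 36y + 3y^2. Setting dATC/dy = −1458/y^2 − 36 + 6y = 0 gives y = 9 (since 6·9^3 − 36·9^2 = 1458).
min ATC = 1458/9 + 136 − 36·9 + 3·9^2 = $217. That is the break-even price.
Between these two prices the firm operates at a loss; above $217 it earns a profit.

Shutdown price = $28; break-even price = $217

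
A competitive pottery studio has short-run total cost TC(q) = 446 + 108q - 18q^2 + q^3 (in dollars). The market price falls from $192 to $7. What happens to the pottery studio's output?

Output falls from 14 to 0 (the firm shuts down)

MC = 108 - 36q + 3q^2; the shutdown threshold is min AVC = $27 (at q = 9).
At P = $192 ≥ min AVC, set P = MC on the rising branch: q = 14.
At P = $7 < min AVC = $27, price no longer covers variable cost at any output, so the firm shuts down: q = 0.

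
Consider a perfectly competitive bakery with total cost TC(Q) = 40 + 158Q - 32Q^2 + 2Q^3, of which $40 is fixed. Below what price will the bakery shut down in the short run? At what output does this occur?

$30 per unit, at Q = 8

The shutdown price is the minimum of AVC. VC = 158Q - 32Q^2 + 2Q^3, so AVC = 158 - 32Q + 2Q^2.
At the minimum of AVC, MC = AVC. MC = 158 - 64Q + 6Q^2; setting MC = AVC gives 4Q^2 - 32Q = 0, so Q = 8. min AVC = 30.
So the shutdown price is $30.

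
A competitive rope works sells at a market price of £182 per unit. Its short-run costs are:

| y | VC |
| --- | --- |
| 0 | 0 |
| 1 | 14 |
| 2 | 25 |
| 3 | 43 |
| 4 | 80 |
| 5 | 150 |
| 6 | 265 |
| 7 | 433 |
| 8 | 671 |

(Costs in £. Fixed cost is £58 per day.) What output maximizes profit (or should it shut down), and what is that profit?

Tabulate TR − TC: y=0: -58; y=1: 110; y=2: 281; y=3: 445; y=4: 590; y=5: 702; y=6: 769; y=7: 783; y=8: 727.
Profit is maximized at y = 7. AVC there is 433/7 = £61.86 ≤ P, so producing beats shutting down (which would give -£58).

y = 7; profit = £783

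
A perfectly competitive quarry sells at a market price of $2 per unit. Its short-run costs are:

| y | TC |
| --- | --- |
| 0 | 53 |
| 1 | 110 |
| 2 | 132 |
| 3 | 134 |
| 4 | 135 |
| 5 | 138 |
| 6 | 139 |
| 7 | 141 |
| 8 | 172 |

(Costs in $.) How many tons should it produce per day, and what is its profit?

y = 0 (shut down); profit = -$53

Profit at each row (π = 2y − TC): y=0: -53; y=1: -108; y=2: -128; y=3: -128; y=4: -127; y=5: -128; y=6: -127; y=7: -127; y=8: -156.
Profit is highest at y = 0. Equivalently, the lowest AVC in the table is 88/7 ≈ $12.57 at y = 7, and P = $2 falls below it — price never covers variable cost, so the firm shuts down and loses only its fixed cost.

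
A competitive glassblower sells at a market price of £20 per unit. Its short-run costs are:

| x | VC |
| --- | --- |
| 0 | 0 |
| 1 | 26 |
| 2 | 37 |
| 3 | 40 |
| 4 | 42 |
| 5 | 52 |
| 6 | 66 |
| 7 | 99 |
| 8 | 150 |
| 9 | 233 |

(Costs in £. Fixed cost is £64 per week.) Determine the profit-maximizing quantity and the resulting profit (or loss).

x = 6; profit = -£10

Tabulate TR − TC: x=0: -64; x=1: -70; x=2: -61; x=3: -44; x=4: -26; x=5: -16; x=6: -10; x=7: -23; x=8: -54; x=9: -117.
Profit is maximized at x = 6. AVC there is 66/6 = £11 ≤ P, so producing beats shutting down (which would give -£64).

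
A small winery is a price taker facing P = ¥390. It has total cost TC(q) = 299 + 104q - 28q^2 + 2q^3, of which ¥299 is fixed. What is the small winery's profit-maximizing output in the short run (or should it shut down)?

Produce at q = 13

Strip out fixed cost: VC = 104q - 28q^2 + 2q^3. Then AVC = 104 - 28q + 2q^2 and MC = 104 - 56q + 6q^2.
AVC hits its minimum where MC = AVC, at q = 7, giving min AVC = 104 - 28·7 + 2·7^2 = ¥6.
P = ¥390 exceeds min AVC = ¥6, so the firm stays open.
P = MC gives -286 - 56q + 6q^2 = 0, with roots -11/3 and 13. Take the larger (rising MC): q* = 13.
Check: AVC at q = 13 is ¥78 ≤ P, so revenue covers variable cost.
Profit = P·q − TC = 390·13 − 1313 = ¥3757.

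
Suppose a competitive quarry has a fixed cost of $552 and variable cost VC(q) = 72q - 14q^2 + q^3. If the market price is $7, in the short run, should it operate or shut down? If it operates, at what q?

Shut down

Strip out fixed cost: VC = 72q - 14q^2 + q^3. Then AVC = 72 - 14q + q^2 and MC = 72 - 28q + 3q^2.
The AVC parabola has its vertex at q = 14/2 = 7, where AVC = 72 - 14·7 + 7^2 = $23.
P = $7 lies below min AVC = $23; no output level covers variable cost.
The firm minimizes its loss by shutting down and losing only its fixed cost of $552.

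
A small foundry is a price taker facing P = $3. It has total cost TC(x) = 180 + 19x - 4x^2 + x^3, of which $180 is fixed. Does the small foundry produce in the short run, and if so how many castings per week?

Strip out fixed cost: VC = 19x - 4x^2 + x^3. Then AVC = 19 - 4x + x^2 and MC = 19 - 8x + 3x^2.
The AVC parabola has its vertex at x = 4/2 = 2, where AVC = 19 - 4·2 + 2^2 = $15.
With P < min AVC ($3 < $15), every unit sold adds to the loss.
Best response: produce nothing and absorb the $180 fixed cost.

Shut down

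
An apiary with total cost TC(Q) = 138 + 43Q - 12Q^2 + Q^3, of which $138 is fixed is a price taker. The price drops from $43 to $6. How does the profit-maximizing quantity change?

Output falls from 8 to 0 (the firm shuts down)

AVC = 43 - 12Q + Q^2, minimized at Q = 6 where min AVC = $7. MC = 43 - 24Q + 3Q^2.
At P = $43 ≥ min AVC, set P = MC on the rising branch: Q = 8.
At P = $6 < min AVC = $7, price no longer covers variable cost at any output, so the firm shuts down: Q = 0.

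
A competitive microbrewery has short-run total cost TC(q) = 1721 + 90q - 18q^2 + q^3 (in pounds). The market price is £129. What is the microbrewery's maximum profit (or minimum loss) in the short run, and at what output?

AVC = 90 - 18q + q^2 has its minimum £9 at q = 9; price £129 clears that bar, so the firm operates.
MC = 90 - 36q + 3q^2. Setting P = MC and taking the root on the rising branch gives q* = 13.
TR = 129·13 = 1677. TC = 1721 + 325 = 2046. Profit = 1677 − 2046 = -£369.
Shutting down would mean losing the fixed cost of £1721, so operating at a loss of £369 is better by £1352.

Profit = -£369 at q = 13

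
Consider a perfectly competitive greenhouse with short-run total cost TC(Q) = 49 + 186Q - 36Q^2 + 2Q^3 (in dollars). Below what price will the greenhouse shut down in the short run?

$24 per unit

The firm shuts down when price falls below the minimum of average variable cost. AVC = VC/Q = 186 - 36Q + 2Q^2.
dAVC/dQ = -36 + 4Q = 0 gives Q = 9. min AVC = 186 - 36·9 + 2·9^2 = 24.
So the shutdown price is $24.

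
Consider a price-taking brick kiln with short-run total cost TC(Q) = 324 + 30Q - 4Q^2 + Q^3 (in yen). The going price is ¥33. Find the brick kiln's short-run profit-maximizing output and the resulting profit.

AVC = 30 - 4Q + Q^2; min AVC = ¥26 at Q = 2. Since P = ¥33 ≥ min AVC, the firm produces.
With MC = 30 - 8Q + 3Q^2, P = MC on the upward-sloping part at Q* = 3.
TR = 33·3 = 99. TC = 324 + 81 = 405. Profit = 99 − 405 = -¥306.
By producing, the firm covers all variable cost plus ¥18 of fixed cost; shutting down would lose the full ¥324.

Profit = -¥306 at Q = 3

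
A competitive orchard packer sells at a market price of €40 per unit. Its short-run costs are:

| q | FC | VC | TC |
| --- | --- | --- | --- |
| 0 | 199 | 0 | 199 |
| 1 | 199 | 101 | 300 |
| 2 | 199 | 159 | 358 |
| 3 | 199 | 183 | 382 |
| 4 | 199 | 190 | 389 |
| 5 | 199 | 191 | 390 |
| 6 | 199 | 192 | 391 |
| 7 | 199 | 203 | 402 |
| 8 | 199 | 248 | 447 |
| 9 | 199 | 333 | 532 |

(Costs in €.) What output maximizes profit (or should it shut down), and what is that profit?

q = 7; profit = -€122

Compute π = P·q − TC at each output: q=0: -199; q=1: -260; q=2: -278; q=3: -262; q=4: -229; q=5: -190; q=6: -151; q=7: -122; q=8: -127; q=9: -172.
Profit is maximized at q = 7. AVC there is 203/7 = €29 ≤ P, so producing beats shutting down (which would give -€199).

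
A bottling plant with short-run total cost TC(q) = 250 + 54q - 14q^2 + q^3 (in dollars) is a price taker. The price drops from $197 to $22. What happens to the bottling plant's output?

AVC = 54 - 14q + q^2, minimized at q = 7 where min AVC = $5. MC = 54 - 28q + 3q^2.
With P = $197 above the shutdown price, P = MC gives q = 13.
At P = $22 ≥ min AVC, set P = MC: q = 8. The firm stays open but cuts output.

Output falls from 13 to 8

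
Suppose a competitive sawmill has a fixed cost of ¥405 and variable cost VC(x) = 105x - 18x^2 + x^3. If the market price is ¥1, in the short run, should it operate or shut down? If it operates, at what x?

Shut down

Strip out fixed cost: VC = 105x - 18x^2 + x^3. Then AVC = 105 - 18x + x^2 and MC = 105 - 36x + 3x^2.
The AVC parabola has its vertex at x = 18/2 = 9, where AVC = 105 - 18·9 + 9^2 = ¥24.
P = ¥1 lies below min AVC = ¥24; no output level covers variable cost.
The firm minimizes its loss by shutting down and losing only its fixed cost of ¥405.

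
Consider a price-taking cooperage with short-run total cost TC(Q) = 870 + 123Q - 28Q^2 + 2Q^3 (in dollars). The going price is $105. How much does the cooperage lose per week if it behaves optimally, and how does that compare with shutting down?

AVC = 123 - 28Q + 2Q^2 has its minimum $25 at Q = 7; price $105 clears that bar, so the firm operates.
MC = 123 - 56Q + 6Q^2. Setting P = MC and taking the root on the rising branch gives Q* = 9.
TR = 105·9 = 945. TC = 870 + 297 = 1167. Profit = 945 − 1167 = -$222.
By producing, the firm covers all variable cost plus $648 of fixed cost; shutting down would lose the full $870.

Profit = -$222 at Q = 9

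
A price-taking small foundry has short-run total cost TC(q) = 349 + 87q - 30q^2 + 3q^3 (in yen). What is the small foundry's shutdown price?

¥12 per unit

The shutdown price is the minimum of AVC. VC = 87q - 30q^2 + 3q^3, so AVC = 87 - 30q + 3q^2.
dAVC/dq = -30 + 6q = 0 gives q = 5. min AVC = 87 - 30·5 + 3·5^2 = 12.
So the shutdown price is ¥12.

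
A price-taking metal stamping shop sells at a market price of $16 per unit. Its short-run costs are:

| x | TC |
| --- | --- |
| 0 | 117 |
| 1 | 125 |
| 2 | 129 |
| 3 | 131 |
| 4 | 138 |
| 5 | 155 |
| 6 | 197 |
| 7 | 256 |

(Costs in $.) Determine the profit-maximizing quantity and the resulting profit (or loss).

x = 4; profit = -$74

Profit at each row (π = 16x − TC): x=0: -117; x=1: -109; x=2: -97; x=3: -83; x=4: -74; x=5: -75; x=6: -101; x=7: -144.
Profit is maximized at x = 4. AVC there is 21/4 = $5.25 ≤ P, so producing beats shutting down (which would give -$117).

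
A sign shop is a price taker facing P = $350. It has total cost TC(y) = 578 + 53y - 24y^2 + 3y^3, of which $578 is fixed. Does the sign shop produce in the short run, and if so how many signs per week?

Produce at y = 9

Strip out fixed cost: VC = 53y - 24y^2 + 3y^3. Then AVC = 53 - 24y + 3y^2 and MC = 53 - 48y + 9y^2.
AVC is minimized where dAVC/dy = -24 + 6y = 0, at y = 4; min AVC = 53 - 24·4 + 3·4^2 = $5.
Because $350 ≥ $5, revenue can cover variable cost; the firm operates.
Set P = MC: 350 = 53 - 48y + 9y^2 → -297 - 48y + 9y^2 = 0. The roots are y = -11/3 and y = 9; the profit-maximizing output is on the rising part of MC, so y* = 9.
Check: AVC at y = 9 is $80 ≤ P, so revenue covers variable cost.
Profit = P·y − TC = 350·9 − 1298 = $1852.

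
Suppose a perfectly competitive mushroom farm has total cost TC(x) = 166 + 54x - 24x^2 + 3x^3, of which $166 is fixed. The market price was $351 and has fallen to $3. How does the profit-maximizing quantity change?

Output falls from 9 to 0 (the firm shuts down)

AVC = 54 - 24x + 3x^2, minimized at x = 4 where min AVC = $6. MC = 54 - 48x + 9x^2.
With P = $351 above the shutdown price, P = MC gives x = 9.
At P = $3 < min AVC = $6, price no longer covers variable cost at any output, so the firm shuts down: x = 0.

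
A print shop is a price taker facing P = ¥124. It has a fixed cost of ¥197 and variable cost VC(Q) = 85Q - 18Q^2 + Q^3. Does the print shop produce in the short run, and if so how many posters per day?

From TC, MC = TC'(Q) = 85 - 36Q + 3Q^2 and AVC = VC/Q = 85 - 18Q + Q^2.
AVC is minimized where dAVC/dQ = -18 + 2Q = 0, at Q = 9; min AVC = 85 - 18·9 + 9^2 = ¥4.
P = ¥124 exceeds min AVC = ¥4, so the firm stays open.
Solving P = MC: -39 - 36Q + 3Q^2 = 0 ⇒ Q = -1 or 13. On the upward-sloping branch, Q* = 13.
Check: AVC at Q = 13 is ¥20 ≤ P, so revenue covers variable cost.
Profit = P·Q − TC = 124·13 − 457 = ¥1155.

Produce at Q = 13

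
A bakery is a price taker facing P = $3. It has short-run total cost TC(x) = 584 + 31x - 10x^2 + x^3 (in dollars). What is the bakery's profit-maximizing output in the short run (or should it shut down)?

Shut down

Variable cost is VC = 31x - 10x^2 + x^3, so AVC = VC/x = 31 - 10x + x^2 and MC = dTC/dx = 31 - 20x + 3x^2.
AVC hits its minimum where MC = AVC, at x = 5, giving min AVC = 31 - 10·5 + 5^2 = $6.
P = $3 lies below min AVC = $6; no output level covers variable cost.
Shutting down limits the loss to fixed cost, $584.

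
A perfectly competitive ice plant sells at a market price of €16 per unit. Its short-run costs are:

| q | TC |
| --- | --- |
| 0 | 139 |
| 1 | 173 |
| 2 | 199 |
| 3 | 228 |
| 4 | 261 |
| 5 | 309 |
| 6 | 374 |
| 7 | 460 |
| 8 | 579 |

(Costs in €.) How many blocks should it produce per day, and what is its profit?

Profit at each row (π = 16q − TC): q=0: -139; q=1: -157; q=2: -167; q=3: -180; q=4: -197; q=5: -229; q=6: -278; q=7: -348; q=8: -451.
Profit is highest at q = 0. Equivalently, the lowest AVC in the table is 89/3 ≈ €29.67 at q = 3, and P = €16 falls below it — price never covers variable cost, so the firm shuts down and loses only its fixed cost.

q = 0 (shut down); profit = -€139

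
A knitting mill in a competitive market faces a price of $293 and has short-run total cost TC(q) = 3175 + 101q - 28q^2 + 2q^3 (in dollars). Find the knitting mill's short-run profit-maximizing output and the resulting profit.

AVC = 101 - 28q + 2q^2 has its minimum $3 at q = 7; price $293 clears that bar, so the firm operates.
With MC = 101 - 56q + 6q^2, P = MC on the upward-sloping part at q* = 12.
TR = 293·12 = 3516. TC = 3175 + 636 = 3811. Profit = 3516 − 3811 = -$295.
That loss of $295 beats the $3175 the firm would lose by shutting down; producing recovers $2880 of fixed cost.

Profit = -$295 at q = 12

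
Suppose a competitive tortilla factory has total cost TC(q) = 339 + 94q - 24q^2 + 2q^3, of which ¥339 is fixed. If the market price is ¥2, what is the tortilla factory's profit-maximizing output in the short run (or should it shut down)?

Shut down

Variable cost is VC = 94q - 24q^2 + 2q^3, so AVC = VC/q = 94 - 24q + 2q^2 and MC = dTC/dq = 94 - 48q + 6q^2.
AVC hits its minimum where MC = AVC, at q = 6, giving min AVC = 94 - 24·6 + 2·6^2 = ¥22.
P = ¥2 lies below min AVC = ¥22; no output level covers variable cost.
Best response: produce nothing and absorb the ¥339 fixed cost.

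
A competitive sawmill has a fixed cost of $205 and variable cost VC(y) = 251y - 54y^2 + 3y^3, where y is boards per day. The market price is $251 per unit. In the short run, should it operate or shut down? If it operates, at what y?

From TC, MC = TC'(y) = 251 - 108y + 9y^2 and AVC = VC/y = 251 - 54y + 3y^2.
AVC is minimized where dAVC/dy = -54 + 6y = 0, at y = 9; min AVC = 251 - 54·9 + 3·9^2 = $8.
Since P = $251 ≥ min AVC = $8, price covers variable cost and the firm should produce.
P = MC gives -108y + 9y^2 = 0, with roots 0 and 12. Take the larger (rising MC): y* = 12.
Check: AVC at y = 12 is $35 ≤ P, so revenue covers variable cost.
Profit = P·y − TC = 251·12 − 625 = $2387.

Produce at y = 12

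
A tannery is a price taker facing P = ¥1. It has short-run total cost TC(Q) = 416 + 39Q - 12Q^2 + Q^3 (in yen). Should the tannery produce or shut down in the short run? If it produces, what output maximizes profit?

Strip out fixed cost: VC = 39Q - 12Q^2 + Q^3. Then AVC = 39 - 12Q + Q^2 and MC = 39 - 24Q + 3Q^2.
The AVC parabola has its vertex at Q = 12/2 = 6, where AVC = 39 - 12·6 + 6^2 = ¥3.
Since P = ¥1 < min AVC = ¥3, price fails to cover variable cost at any output.
The firm minimizes its loss by shutting down and losing only its fixed cost of ¥416.

Shut down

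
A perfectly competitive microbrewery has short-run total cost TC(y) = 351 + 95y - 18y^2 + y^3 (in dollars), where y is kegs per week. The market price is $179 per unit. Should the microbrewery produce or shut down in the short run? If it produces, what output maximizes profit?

Strip out fixed cost: VC = 95y - 18y^2 + y^3. Then AVC = 95 - 18y + y^2 and MC = 95 - 36y + 3y^2.
The AVC parabola has its vertex at y = 18/2 = 9, where AVC = 95 - 18·9 + 9^2 = $14.
Because $179 ≥ $14, revenue can cover variable cost; the firm operates.
P = MC gives -84 - 36y + 3y^2 = 0, with roots -2 and 14. Take the larger (rising MC): y* = 14.
Check: AVC at y = 14 is $39 ≤ P, so revenue covers variable cost.
Profit = P·y − TC = 179·14 − 897 = $1609.

Produce at y = 14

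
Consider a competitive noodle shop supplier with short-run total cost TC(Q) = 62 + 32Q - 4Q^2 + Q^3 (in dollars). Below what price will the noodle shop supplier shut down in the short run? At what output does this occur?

$28 per unit, at Q = 2

The firm shuts down when price falls below the minimum of average variable cost. AVC = VC/Q = 32 - 4Q + Q^2.
dAVC/dQ = -4 + 2Q = 0 gives Q = 2. min AVC = 32 - 4·2 + 2^2 = 28.
For P < $28 the firm produces nothing.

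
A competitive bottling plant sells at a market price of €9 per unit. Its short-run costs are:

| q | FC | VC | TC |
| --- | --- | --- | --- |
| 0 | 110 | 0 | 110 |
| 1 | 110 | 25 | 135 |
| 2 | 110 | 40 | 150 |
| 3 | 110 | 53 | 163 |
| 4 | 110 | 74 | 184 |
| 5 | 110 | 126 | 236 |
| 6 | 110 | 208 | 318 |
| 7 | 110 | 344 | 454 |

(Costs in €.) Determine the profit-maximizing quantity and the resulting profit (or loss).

q = 0 (shut down); profit = -€110

Compute π = P·q − TC at each output: q=0: -110; q=1: -126; q=2: -132; q=3: -136; q=4: -148; q=5: -191; q=6: -264; q=7: -391.
Profit is highest at q = 0. Equivalently, the lowest AVC in the table is 53/3 ≈ €17.67 at q = 3, and P = €9 falls below it — price never covers variable cost, so the firm shuts down and loses only its fixed cost.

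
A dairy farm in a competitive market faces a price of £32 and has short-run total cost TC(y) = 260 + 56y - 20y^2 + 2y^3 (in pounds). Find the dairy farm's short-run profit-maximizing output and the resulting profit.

AVC = 56 - 20y + 2y^2 has its minimum £6 at y = 5; price £32 clears that bar, so the firm operates.
MC = 56 - 40y + 6y^2. Setting P = MC and taking the root on the rising branch gives y* = 6.
TR = 32·6 = 192. TC = 260 + 48 = 308. Profit = 192 − 308 = -£116.
Shutting down would mean losing the fixed cost of £260, so operating at a loss of £116 is better by £144.

Profit = -£116 at y = 6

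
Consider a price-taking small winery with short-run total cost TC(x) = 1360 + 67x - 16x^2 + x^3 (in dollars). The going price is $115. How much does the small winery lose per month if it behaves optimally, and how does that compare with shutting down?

AVC = 67 - 16x + x^2; min AVC = $3 at x = 8. Since P = $115 ≥ min AVC, the firm produces.
With MC = 67 - 32x + 3x^2, P = MC on the upward-sloping part at x* = 12.
TR = 115·12 = 1380. TC = 1360 + 228 = 1588. Profit = 1380 − 1588 = -$208.
By producing, the firm covers all variable cost plus $1152 of fixed cost; shutting down would lose the full $1360.

Profit = -$208 at x = 12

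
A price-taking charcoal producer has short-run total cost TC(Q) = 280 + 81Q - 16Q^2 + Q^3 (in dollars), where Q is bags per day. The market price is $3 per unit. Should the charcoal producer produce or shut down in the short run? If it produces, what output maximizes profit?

Variable cost is VC = 81Q - 16Q^2 + Q^3, so AVC = VC/Q = 81 - 16Q + Q^2 and MC = dTC/dQ = 81 - 32Q + 3Q^2.
AVC hits its minimum where MC = AVC, at Q = 8, giving min AVC = 81 - 16·8 + 8^2 = $17.
P = $3 lies below min AVC = $17; no output level covers variable cost.
The firm minimizes its loss by shutting down and losing only its fixed cost of $280.

Shut down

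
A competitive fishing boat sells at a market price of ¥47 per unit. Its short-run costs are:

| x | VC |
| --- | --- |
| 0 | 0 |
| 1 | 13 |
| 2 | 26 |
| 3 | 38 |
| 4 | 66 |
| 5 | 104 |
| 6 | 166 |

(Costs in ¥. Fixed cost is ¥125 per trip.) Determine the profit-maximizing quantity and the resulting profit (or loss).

Tabulate TR − TC: x=0: -125; x=1: -91; x=2: -57; x=3: -22; x=4: -3; x=5: 6; x=6: -9.
Profit is maximized at x = 5. AVC there is 104/5 = ¥20.80 ≤ P, so producing beats shutting down (which would give -¥125).

x = 5; profit = ¥6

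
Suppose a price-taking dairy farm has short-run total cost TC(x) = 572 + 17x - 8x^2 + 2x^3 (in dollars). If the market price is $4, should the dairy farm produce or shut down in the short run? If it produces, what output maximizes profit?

Strip out fixed cost: VC = 17x - 8x^2 + 2x^3. Then AVC = 17 - 8x + 2x^2 and MC = 17 - 16x + 6x^2.
AVC hits its minimum where MC = AVC, at x = 2, giving min AVC = 17 - 8·2 + 2·2^2 = $9.
With P < min AVC ($4 < $9), every unit sold adds to the loss.
The firm minimizes its loss by shutting down and losing only its fixed cost of $572.

Shut down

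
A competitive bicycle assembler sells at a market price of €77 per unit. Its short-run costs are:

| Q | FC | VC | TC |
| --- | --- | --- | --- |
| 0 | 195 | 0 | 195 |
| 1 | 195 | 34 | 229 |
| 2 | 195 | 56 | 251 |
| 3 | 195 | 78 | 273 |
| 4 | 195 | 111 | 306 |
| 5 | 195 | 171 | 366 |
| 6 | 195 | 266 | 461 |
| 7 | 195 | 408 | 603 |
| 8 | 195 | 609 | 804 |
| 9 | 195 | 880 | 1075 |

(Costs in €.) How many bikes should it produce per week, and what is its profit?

Q = 5; profit = €19

Compute π = P·Q − TC at each output: Q=0: -195; Q=1: -152; Q=2: -97; Q=3: -42; Q=4: 2; Q=5: 19; Q=6: 1; Q=7: -64; Q=8: -188; Q=9: -382.
Profit is maximized at Q = 5. AVC there is 171/5 = €34.20 ≤ P, so producing beats shutting down (which would give -€195).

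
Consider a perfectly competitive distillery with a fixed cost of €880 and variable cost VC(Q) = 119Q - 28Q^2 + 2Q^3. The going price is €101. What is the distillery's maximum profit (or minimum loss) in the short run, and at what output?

AVC = 119 - 28Q + 2Q^2; min AVC = €21 at Q = 7. Since P = €101 ≥ min AVC, the firm produces.
MC = 119 - 56Q + 6Q^2. Setting P = MC and taking the root on the rising branch gives Q* = 9.
TR = 101·9 = 909. TC = 880 + 261 = 1141. Profit = 909 − 1141 = -€232.
Shutting down would mean losing the fixed cost of €880, so operating at a loss of €232 is better by €648.

Profit = -€232 at Q = 9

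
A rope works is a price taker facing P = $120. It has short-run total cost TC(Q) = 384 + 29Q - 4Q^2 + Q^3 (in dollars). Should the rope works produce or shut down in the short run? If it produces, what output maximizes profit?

Produce at Q = 7

From TC, MC = TC'(Q) = 29 - 8Q + 3Q^2 and AVC = VC/Q = 29 - 4Q + Q^2.
AVC is minimized where dAVC/dQ = -4 + 2Q = 0, at Q = 2; min AVC = 29 - 4·2 + 2^2 = $25.
Since P = $120 ≥ min AVC = $25, price covers variable cost and the firm should produce.
Solving P = MC: -91 - 8Q + 3Q^2 = 0 ⇒ Q = -13/3 or 7. On the upward-sloping branch, Q* = 7.
Check: AVC at Q = 7 is $50 ≤ P, so revenue covers variable cost.
Profit = P·Q − TC = 120·7 − 734 = $106.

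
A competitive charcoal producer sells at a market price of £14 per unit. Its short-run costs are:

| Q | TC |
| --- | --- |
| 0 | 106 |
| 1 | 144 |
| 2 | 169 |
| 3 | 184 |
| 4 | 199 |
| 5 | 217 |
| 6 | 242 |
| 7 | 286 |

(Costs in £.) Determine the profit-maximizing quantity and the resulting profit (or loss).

Q = 0 (shut down); profit = -£106

Profit at each row (π = 14Q − TC): Q=0: -106; Q=1: -130; Q=2: -141; Q=3: -142; Q=4: -143; Q=5: -147; Q=6: -158; Q=7: -188.
Profit is highest at Q = 0. Equivalently, the lowest AVC in the table is 111/5 ≈ £22.20 at Q = 5, and P = £14 falls below it — price never covers variable cost, so the firm shuts down and loses only its fixed cost.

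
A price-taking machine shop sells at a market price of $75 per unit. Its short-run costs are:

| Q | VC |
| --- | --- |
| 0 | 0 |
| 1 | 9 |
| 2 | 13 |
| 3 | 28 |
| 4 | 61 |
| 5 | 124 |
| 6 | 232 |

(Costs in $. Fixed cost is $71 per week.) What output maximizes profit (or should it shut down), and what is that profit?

Q = 5; profit = $180

Tabulate TR − TC: Q=0: -71; Q=1: -5; Q=2: 66; Q=3: 126; Q=4: 168; Q=5: 180; Q=6: 147.
Profit is maximized at Q = 5. AVC there is 124/5 = $24.80 ≤ P, so producing beats shutting down (which would give -$71).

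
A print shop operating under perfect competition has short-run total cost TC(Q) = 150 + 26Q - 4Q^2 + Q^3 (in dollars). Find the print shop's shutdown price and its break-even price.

AVC = 26 - 4Q + Q^2; minimized at Q = 2, giving min AVC = $22. That is the shutdown price.
ATC = 150/Q + 26 - 4Q + Q^2. Setting dATC/dQ = −150/Q^2 − 4 + 2Q = 0 gives Q = 5 (since 2·5^3 − 4·5^2 = 150).
min ATC = 150/5 + 26 − 4·5 + 5^2 = $61. That is the break-even price.
Between these two prices the firm operates at a loss; above $61 it earns a profit.

Shutdown price = $22; break-even price = $61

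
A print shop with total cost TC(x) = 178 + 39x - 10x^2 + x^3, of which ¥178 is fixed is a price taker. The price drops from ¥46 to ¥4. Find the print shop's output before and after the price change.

Output falls from 7 to 0 (the firm shuts down)

MC = 39 - 20x + 3x^2; the shutdown threshold is min AVC = ¥14 (at x = 5).
With P = ¥46 above the shutdown price, P = MC gives x = 7.
At P = ¥4 < min AVC = ¥14, price no longer covers variable cost at any output, so the firm shuts down: x = 0.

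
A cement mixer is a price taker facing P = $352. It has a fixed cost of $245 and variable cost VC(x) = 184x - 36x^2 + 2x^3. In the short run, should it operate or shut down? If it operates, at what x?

Produce at x = 14

Variable cost is VC = 184x - 36x^2 + 2x^3, so AVC = VC/x = 184 - 36x + 2x^2 and MC = dTC/dx = 184 - 72x + 6x^2.
AVC hits its minimum where MC = AVC, at x = 9, giving min AVC = 184 - 36·9 + 2·9^2 = $22.
Because $352 ≥ $22, revenue can cover variable cost; the firm operates.
Solving P = MC: -168 - 72x + 6x^2 = 0 ⇒ x = -2 or 14. On the upward-sloping branch, x* = 14.
Check: AVC at x = 14 is $72 ≤ P, so revenue covers variable cost.
Profit = P·x − TC = 352·14 − 1253 = $3675.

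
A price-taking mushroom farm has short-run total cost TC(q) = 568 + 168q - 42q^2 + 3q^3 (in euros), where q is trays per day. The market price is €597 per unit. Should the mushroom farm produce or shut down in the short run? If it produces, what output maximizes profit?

Produce at q = 13

Strip out fixed cost: VC = 168q - 42q^2 + 3q^3. Then AVC = 168 - 42q + 3q^2 and MC = 168 - 84q + 9q^2.
AVC is minimized where dAVC/dq = -42 + 6q = 0, at q = 7; min AVC = 168 - 42·7 + 3·7^2 = €21.
P = €597 exceeds min AVC = €21, so the firm stays open.
Set P = MC: 597 = 168 - 84q + 9q^2 → -429 - 84q + 9q^2 = 0. The roots are q = -11/3 and q = 13; the profit-maximizing output is on the rising part of MC, so q* = 13.
Check: AVC at q = 13 is €129 ≤ P, so revenue covers variable cost.
Profit = P·q − TC = 597·13 − 2245 = €5516.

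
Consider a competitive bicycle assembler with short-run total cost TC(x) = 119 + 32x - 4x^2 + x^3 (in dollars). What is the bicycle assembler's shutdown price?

$28 per unit

The firm shuts down when price falls below the minimum of average variable cost. AVC = VC/x = 32 - 4x + x^2.
dAVC/dx = -4 + 2x = 0 gives x = 2. min AVC = 32 - 4·2 + 2^2 = 28.
The firm shuts down for any P below $28.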